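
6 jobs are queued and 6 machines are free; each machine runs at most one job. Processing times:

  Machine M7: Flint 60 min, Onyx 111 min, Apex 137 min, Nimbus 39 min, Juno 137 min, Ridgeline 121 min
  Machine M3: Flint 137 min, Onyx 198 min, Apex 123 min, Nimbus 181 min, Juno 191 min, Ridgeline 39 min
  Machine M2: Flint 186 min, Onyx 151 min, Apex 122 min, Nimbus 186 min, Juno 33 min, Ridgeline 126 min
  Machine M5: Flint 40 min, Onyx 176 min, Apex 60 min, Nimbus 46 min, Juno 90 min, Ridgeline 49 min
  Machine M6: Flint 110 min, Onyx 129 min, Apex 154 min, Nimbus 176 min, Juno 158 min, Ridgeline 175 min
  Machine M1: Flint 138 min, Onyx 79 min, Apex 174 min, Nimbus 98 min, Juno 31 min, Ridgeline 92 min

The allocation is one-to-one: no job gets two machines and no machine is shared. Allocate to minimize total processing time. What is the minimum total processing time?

Min total: 360 min

Optimal: Flint→Machine M6 (110 min), Onyx→Machine M1 (79 min), Apex→Machine M5 (60 min), Nimbus→Machine M7 (39 min), Juno→Machine M2 (33 min), Ridgeline→Machine M3 (39 min) — total 110+79+60+39+33+39 = 360 min.
Column-greedy (each machine in turn goes to its cheapest remaining job) gives 454 min, worse by 94.
Every other assignment is strictly worse.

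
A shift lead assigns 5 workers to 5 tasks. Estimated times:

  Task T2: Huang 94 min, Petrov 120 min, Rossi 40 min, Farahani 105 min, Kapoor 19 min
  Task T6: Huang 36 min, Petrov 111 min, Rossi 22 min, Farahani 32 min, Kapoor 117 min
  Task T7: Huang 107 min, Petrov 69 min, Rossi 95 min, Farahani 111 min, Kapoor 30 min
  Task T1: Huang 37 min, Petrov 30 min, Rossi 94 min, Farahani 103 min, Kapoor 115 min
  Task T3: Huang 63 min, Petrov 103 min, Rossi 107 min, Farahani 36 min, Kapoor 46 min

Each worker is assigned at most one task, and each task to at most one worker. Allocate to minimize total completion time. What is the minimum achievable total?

Treat this as an assignment problem: match each worker to one task.
Optimal: Huang→Task T6 (36 min), Petrov→Task T1 (30 min), Rossi→Task T2 (40 min), Farahani→Task T3 (36 min), Kapoor→Task T7 (30 min) — total 36+30+40+36+30 = 172 min.
Column-greedy (each task in turn goes to its cheapest remaining worker) gives 183 min, worse by 11.
Swapping Huang↔Kapoor (Huang→Task T7 107 min, Kapoor→Task T6 117 min) adds 158.
No other one-to-one assignment undercuts 172 min.

Minimum total: 172 min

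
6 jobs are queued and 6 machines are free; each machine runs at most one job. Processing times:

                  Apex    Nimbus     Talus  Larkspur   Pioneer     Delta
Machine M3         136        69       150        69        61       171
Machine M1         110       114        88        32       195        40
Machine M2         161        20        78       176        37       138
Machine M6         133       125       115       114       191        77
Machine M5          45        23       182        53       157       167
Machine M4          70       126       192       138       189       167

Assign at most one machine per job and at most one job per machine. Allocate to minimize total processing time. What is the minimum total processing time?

Min total: 341 min

This is the linear assignment problem.
Optimal: Apex→Machine M4 (70 min), Nimbus→Machine M5 (23 min), Talus→Machine M2 (78 min), Larkspur→Machine M1 (32 min), Pioneer→Machine M3 (61 min), Delta→Machine M6 (77 min) — total 70+23+78+32+61+77 = 341 min.
Min-entry greedy (repeatedly take the single cheapest remaining cell) gives 427 min, worse by 86.
Every other assignment is strictly worse.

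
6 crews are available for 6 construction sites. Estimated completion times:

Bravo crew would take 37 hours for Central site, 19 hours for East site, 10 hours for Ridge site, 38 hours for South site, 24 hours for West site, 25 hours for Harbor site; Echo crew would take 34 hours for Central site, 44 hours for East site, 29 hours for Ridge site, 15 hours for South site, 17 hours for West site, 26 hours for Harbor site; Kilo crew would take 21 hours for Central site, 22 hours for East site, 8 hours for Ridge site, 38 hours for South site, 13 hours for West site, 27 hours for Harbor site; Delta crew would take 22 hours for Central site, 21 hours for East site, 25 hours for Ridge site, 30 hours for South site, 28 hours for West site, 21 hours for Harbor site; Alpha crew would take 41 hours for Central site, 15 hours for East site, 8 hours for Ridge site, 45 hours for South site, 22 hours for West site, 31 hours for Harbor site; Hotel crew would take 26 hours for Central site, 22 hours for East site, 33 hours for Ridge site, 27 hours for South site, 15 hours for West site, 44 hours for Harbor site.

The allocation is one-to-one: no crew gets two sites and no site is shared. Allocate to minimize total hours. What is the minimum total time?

Min total: 97 hours

Treat this as an assignment problem: match each crew to one site.
Optimal: Bravo crew→Ridge site (10 hours), Echo crew→South site (15 hours), Kilo crew→Central site (21 hours), Delta crew→Harbor site (21 hours), Alpha crew→East site (15 hours), Hotel crew→West site (15 hours) — total 10+15+21+21+15+15 = 97 hours.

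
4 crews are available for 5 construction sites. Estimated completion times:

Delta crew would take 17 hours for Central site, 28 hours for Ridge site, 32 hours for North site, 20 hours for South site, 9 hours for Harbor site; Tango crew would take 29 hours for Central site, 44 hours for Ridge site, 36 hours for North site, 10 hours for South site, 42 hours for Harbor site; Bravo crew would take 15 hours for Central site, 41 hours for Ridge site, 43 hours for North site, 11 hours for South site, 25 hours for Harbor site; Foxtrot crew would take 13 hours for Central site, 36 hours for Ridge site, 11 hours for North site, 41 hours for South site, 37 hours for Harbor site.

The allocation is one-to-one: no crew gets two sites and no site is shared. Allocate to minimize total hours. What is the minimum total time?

Minimum total: 45 hours

Optimal: Delta crew→Harbor site (9 hours), Tango crew→South site (10 hours), Bravo crew→Central site (15 hours), Foxtrot crew→North site (11 hours) — total 9+10+15+11 = 45 hours.
Column-greedy (each site in turn goes to its cheapest remaining crew) gives 88 hours, worse by 43.
Next-best assignment: Delta crew→Harbor site, Tango crew→Central site, Bravo crew→South site, Foxtrot crew→North site = 60 hours.
Checked against all permutations: 45 hours is optimal.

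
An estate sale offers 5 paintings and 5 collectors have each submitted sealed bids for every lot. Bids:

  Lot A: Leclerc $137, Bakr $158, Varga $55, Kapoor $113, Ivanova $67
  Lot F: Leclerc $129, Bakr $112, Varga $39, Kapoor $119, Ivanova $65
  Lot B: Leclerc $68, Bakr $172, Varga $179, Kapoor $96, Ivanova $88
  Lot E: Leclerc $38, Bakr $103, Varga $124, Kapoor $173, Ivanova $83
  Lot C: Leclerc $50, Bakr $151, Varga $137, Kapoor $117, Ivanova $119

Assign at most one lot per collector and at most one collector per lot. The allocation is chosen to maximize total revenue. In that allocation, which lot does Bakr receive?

Optimal: Leclerc→Lot F ($129), Bakr→Lot A ($158), Varga→Lot B ($179), Kapoor→Lot E ($173), Ivanova→Lot C ($119) — total 129+158+179+173+119 = $758.
Row-greedy (each collector in turn takes its best remaining lot) gives $684, worse by 74.
Next-best assignment: Leclerc→Lot A, Bakr→Lot F, Varga→Lot B, Kapoor→Lot E, Ivanova→Lot C = $720.
Bakr's own top lot is Lot B ($172), but forcing Bakr→Lot B and reassigning the rest optimally gives only $684 — worse by 74.

Bakr receives Lot A.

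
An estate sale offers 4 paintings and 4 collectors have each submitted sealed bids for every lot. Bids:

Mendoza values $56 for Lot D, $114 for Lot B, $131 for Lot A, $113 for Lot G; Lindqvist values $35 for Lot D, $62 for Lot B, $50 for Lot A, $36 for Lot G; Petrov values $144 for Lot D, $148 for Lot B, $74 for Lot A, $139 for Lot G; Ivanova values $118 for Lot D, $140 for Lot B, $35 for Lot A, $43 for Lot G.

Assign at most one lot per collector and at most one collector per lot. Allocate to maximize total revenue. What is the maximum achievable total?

Max total: $451

This is the linear assignment problem.
Optimal: Mendoza→Lot A ($131), Lindqvist→Lot G ($36), Petrov→Lot D ($144), Ivanova→Lot B ($140) — total 131+36+144+140 = $451.
Max-entry greedy (repeatedly take the single best remaining cell) gives $433, worse by 18.
Next-best assignment: Mendoza→Lot A, Lindqvist→Lot B, Petrov→Lot G, Ivanova→Lot D = $450.
Every other assignment is strictly worse.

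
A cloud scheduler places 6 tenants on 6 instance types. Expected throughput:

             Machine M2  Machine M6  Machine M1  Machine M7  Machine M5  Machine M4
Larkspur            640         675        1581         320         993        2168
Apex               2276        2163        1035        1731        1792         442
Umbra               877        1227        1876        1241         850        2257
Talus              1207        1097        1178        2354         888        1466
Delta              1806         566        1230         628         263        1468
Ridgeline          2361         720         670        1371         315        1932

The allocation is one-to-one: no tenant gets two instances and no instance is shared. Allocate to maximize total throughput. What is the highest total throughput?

Optimal: Larkspur→Machine M5 (993 ops/s), Apex→Machine M6 (2163 ops/s), Umbra→Machine M4 (2257 ops/s), Talus→Machine M7 (2354 ops/s), Delta→Machine M1 (1230 ops/s), Ridgeline→Machine M2 (2361 ops/s) — total 993+2163+2257+2354+1230+2361 = 11358 ops/s.
Max-entry greedy (repeatedly take the single best remaining cell) gives 10979 ops/s, worse by 379.
Every other assignment is strictly worse.

Max total: 11358 ops/s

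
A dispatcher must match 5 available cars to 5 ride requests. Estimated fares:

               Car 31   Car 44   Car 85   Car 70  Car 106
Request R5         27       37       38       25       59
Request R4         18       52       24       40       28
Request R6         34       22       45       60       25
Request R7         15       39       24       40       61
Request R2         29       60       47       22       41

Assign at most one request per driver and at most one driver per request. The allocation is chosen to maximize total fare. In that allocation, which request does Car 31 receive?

Car 31 receives Request R5.

Optimal: Car 31→Request R5 ($27), Car 44→Request R4 ($52), Car 85→Request R2 ($47), Car 70→Request R6 ($60), Car 106→Request R7 ($61) — total 27+52+47+60+61 = $247.
Row-greedy (each driver in turn takes its best remaining request) gives $233, worse by 14.
Next-best assignment: Car 31→Request R2, Car 44→Request R4, Car 85→Request R5, Car 70→Request R6, Car 106→Request R7 = $240.
Car 31's own top request is Request R6 ($34), but forcing Car 31→Request R6 and reassigning the rest optimally gives only $233 — worse by 14.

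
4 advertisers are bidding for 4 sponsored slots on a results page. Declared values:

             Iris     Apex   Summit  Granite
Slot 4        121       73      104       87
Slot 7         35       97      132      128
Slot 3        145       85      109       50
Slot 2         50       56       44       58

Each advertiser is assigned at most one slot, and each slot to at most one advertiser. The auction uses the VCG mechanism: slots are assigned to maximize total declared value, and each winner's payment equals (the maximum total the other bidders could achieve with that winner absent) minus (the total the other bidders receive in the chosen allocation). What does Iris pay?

Efficient allocation: Iris→Slot 3 ($145), Apex→Slot 2 ($56), Summit→Slot 4 ($104), Granite→Slot 7 ($128); total welfare W = $433.
Iris receives Slot 3 at value $145, so the others get W − 145 = $288.
Without Iris: best allocation of the remaining 3 bidders over all 4 slots is Apex→Slot 3 ($85), Summit→Slot 4 ($104), Granite→Slot 7 ($128), total $317.
VCG payment = (others' best without Iris) − (others' welfare with Iris) = 317 − 288 = $29.

Iris pays $29.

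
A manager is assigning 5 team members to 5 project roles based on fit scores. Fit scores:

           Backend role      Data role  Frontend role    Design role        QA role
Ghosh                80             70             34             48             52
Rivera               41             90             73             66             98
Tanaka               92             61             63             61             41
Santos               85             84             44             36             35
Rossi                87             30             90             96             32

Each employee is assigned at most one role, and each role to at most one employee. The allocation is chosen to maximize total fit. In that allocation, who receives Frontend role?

Optimal: Ghosh→Backend role (80 pts), Rivera→QA role (98 pts), Tanaka→Frontend role (63 pts), Santos→Data role (84 pts), Rossi→Design role (96 pts) — total 80+98+63+84+96 = 421 pts.
Max-entry greedy (repeatedly take the single best remaining cell) gives 404 pts, worse by 17.
Tanaka's own top role is Backend role (92 pts), but forcing Tanaka→Backend role and reassigning the rest optimally gives only 412 pts — worse by 9.

Tanaka receives Frontend role.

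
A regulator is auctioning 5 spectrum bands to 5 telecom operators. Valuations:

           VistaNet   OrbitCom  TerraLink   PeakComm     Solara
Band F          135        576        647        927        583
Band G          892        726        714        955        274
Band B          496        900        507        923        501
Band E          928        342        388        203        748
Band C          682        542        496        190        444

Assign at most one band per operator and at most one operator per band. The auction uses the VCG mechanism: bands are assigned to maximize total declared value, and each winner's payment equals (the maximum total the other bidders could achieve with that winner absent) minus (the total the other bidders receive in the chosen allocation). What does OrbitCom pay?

OrbitCom pays $139M.

Efficient allocation: VistaNet→Band C ($682M), OrbitCom→Band B ($900M), TerraLink→Band G ($714M), PeakComm→Band F ($927M), Solara→Band E ($748M); total welfare W = $3971M.
OrbitCom receives Band B at value $900M, so the others get W − 900 = $3071M.
Without OrbitCom: best allocation of the remaining 4 bidders over all 5 bands is VistaNet→Band G ($892M), TerraLink→Band F ($647M), PeakComm→Band B ($923M), Solara→Band E ($748M), total $3210M.
VCG payment = (others' best without OrbitCom) − (others' welfare with OrbitCom) = 3210 − 3071 = $139M.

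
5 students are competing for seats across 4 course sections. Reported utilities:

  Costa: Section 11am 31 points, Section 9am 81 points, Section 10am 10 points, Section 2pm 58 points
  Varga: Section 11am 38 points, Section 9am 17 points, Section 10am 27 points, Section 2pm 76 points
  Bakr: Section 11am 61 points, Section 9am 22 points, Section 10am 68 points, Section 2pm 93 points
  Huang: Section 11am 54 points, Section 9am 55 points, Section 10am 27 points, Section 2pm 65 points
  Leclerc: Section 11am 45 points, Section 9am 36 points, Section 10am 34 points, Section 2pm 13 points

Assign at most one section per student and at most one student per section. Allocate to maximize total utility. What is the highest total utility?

Optimal: Huang→Section 11am (54 points), Costa→Section 9am (81 points), Bakr→Section 10am (68 points), Varga→Section 2pm (76 points) — total 54+81+68+76 = 279 points.
Column-greedy (each section in turn goes to its best remaining student) gives 252 points, worse by 27.
Next-best assignment: Leclerc→Section 11am, Costa→Section 9am, Bakr→Section 10am, Varga→Section 2pm = 270 points.
Swapping Huang↔Costa (Huang→Section 9am 55 points, Costa→Section 11am 31 points) loses 49.

Maximum total: 279 points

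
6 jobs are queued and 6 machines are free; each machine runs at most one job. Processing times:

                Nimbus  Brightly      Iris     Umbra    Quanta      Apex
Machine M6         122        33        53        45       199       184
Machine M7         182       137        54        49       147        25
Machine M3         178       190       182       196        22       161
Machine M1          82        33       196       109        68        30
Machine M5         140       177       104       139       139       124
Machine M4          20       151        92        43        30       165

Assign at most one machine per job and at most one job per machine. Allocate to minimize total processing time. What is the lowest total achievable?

Optimal: Nimbus→Machine M4 (20 min), Brightly→Machine M1 (33 min), Iris→Machine M5 (104 min), Umbra→Machine M6 (45 min), Quanta→Machine M3 (22 min), Apex→Machine M7 (25 min) — total 20+33+104+45+22+25 = 249 min.
Next-best assignment: Nimbus→Machine M4, Brightly→Machine M6, Iris→Machine M5, Umbra→Machine M7, Quanta→Machine M3, Apex→Machine M1 = 258 min.
Swapping Iris↔Apex (Iris→Machine M7 54 min, Apex→Machine M5 124 min) adds 49.
No other one-to-one assignment undercuts 249 min.

Minimum total: 249 min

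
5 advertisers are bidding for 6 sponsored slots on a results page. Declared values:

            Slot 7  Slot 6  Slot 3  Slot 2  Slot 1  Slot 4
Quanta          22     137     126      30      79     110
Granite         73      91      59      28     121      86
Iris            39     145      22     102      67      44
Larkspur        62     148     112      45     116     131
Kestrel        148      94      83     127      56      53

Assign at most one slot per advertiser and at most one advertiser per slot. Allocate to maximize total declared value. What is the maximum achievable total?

Max total: $671

This is a one-to-one assignment (maximum-weight bipartite matching).
Optimal: Quanta→Slot 3 ($126), Granite→Slot 1 ($121), Iris→Slot 6 ($145), Larkspur→Slot 4 ($131), Kestrel→Slot 7 ($148) — total 126+121+145+131+148 = $671.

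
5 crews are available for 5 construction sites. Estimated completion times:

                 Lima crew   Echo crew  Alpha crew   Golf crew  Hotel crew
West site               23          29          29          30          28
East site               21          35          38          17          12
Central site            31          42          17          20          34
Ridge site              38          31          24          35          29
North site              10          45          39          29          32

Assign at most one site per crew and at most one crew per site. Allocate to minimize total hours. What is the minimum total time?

Min total: 95 hours

Optimal: Lima crew→North site (10 hours), Echo crew→West site (29 hours), Alpha crew→Ridge site (24 hours), Golf crew→Central site (20 hours), Hotel crew→East site (12 hours) — total 10+29+24+20+12 = 95 hours.
Column-greedy (each site in turn goes to its cheapest remaining crew) gives 112 hours, worse by 17.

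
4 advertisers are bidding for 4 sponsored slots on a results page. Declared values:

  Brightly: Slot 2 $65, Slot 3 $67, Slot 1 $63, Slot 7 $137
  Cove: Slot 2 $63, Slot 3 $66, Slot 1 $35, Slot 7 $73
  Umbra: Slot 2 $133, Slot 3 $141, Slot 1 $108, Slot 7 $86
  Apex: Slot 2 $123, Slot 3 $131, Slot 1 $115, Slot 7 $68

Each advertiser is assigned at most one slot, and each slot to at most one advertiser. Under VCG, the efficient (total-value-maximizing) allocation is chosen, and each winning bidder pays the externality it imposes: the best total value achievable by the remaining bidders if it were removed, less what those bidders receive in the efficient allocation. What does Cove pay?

Cove pays $8.

Efficient allocation: Brightly→Slot 7 ($137), Cove→Slot 2 ($63), Umbra→Slot 3 ($141), Apex→Slot 1 ($115); total welfare W = $456.
Cove receives Slot 2 at value $63, so the others get W − 63 = $393.
Without Cove: best allocation of the remaining 3 bidders over all 4 slots is Brightly→Slot 7 ($137), Umbra→Slot 2 ($133), Apex→Slot 3 ($131), total $401.
VCG payment = (others' best without Cove) − (others' welfare with Cove) = 401 − 393 = $8.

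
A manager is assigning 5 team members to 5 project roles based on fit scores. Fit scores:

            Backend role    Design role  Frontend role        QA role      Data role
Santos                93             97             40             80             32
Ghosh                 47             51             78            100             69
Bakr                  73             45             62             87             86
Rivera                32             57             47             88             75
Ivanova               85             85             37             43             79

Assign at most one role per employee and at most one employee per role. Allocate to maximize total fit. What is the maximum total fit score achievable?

This is the linear assignment problem.
Optimal: Santos→Design role (97 pts), Ghosh→Frontend role (78 pts), Bakr→Data role (86 pts), Rivera→QA role (88 pts), Ivanova→Backend role (85 pts) — total 97+78+86+88+85 = 434 pts.
Row-greedy (each employee in turn takes its best remaining role) gives 415 pts, worse by 19.

Maximum total: 434 pts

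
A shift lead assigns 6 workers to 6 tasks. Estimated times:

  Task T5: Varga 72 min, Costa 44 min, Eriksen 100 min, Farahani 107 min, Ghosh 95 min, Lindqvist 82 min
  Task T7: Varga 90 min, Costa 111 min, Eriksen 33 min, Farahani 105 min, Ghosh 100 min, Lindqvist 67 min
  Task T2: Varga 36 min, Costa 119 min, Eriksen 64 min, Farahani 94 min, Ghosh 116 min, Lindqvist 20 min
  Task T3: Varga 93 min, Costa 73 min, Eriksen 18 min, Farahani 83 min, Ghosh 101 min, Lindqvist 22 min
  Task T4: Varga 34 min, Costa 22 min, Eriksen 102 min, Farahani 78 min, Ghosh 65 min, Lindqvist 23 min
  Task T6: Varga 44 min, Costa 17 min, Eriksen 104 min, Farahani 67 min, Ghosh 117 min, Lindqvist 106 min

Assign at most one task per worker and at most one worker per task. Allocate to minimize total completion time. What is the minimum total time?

Minimum total: 267 min

Treat this as an assignment problem: match each worker to one task.
Optimal: Varga→Task T2 (36 min), Costa→Task T5 (44 min), Eriksen→Task T7 (33 min), Farahani→Task T6 (67 min), Ghosh→Task T4 (65 min), Lindqvist→Task T3 (22 min) — total 36+44+33+67+65+22 = 267 min.
Column-greedy (each task in turn goes to its cheapest remaining worker) gives 331 min, worse by 64.
Next-best assignment: Varga→Task T2, Costa→Task T4, Eriksen→Task T7, Farahani→Task T6, Ghosh→Task T5, Lindqvist→Task T3 = 275 min.
No other one-to-one assignment undercuts 267 min.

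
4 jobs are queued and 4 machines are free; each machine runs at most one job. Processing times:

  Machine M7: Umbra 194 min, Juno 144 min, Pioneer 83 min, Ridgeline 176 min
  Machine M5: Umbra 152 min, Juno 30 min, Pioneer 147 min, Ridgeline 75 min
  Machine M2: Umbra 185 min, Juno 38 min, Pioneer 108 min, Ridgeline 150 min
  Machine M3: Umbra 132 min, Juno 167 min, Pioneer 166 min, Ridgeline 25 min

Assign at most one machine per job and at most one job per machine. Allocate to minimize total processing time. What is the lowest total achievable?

Minimum total: 298 min

Optimal: Umbra→Machine M5 (152 min), Juno→Machine M2 (38 min), Pioneer→Machine M7 (83 min), Ridgeline→Machine M3 (25 min) — total 152+38+83+25 = 298 min.
Row-greedy (each job in turn takes its cheapest remaining machine) gives 395 min, worse by 97.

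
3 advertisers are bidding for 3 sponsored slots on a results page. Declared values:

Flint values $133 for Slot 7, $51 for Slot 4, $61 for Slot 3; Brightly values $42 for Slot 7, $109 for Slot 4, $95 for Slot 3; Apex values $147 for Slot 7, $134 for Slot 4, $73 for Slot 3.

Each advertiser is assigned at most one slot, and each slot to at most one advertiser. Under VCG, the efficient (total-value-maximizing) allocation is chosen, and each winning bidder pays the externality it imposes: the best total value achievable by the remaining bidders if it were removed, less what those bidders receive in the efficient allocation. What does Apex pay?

Apex pays $14.

Efficient allocation: Flint→Slot 7 ($133), Brightly→Slot 3 ($95), Apex→Slot 4 ($134); total welfare W = $362.
Apex receives Slot 4 at value $134, so the others get W − 134 = $228.
Without Apex: best allocation of the remaining 2 bidders over all 3 slots is Flint→Slot 7 ($133), Brightly→Slot 4 ($109), total $242.
VCG payment = (others' best without Apex) − (others' welfare with Apex) = 242 − 228 = $14.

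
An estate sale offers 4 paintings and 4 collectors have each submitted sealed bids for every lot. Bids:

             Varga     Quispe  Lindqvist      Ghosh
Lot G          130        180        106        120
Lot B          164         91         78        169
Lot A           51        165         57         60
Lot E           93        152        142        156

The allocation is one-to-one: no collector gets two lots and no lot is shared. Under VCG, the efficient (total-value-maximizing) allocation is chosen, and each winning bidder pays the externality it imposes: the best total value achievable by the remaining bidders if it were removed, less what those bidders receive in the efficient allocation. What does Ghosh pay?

Efficient allocation: Varga→Lot G ($130), Quispe→Lot A ($165), Lindqvist→Lot E ($142), Ghosh→Lot B ($169); total welfare W = $606.
Ghosh receives Lot B at value $169, so the others get W − 169 = $437.
Without Ghosh: best allocation of the remaining 3 bidders over all 4 lots is Varga→Lot B ($164), Quispe→Lot G ($180), Lindqvist→Lot E ($142), total $486.
VCG payment = (others' best without Ghosh) − (others' welfare with Ghosh) = 486 − 437 = $49.

Ghosh pays $49.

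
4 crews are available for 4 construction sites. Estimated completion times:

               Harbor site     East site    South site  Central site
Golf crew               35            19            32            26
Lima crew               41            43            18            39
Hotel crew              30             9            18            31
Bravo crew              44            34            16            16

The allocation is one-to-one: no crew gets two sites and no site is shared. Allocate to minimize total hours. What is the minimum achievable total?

Minimum total: 78 hours

Optimal: Golf crew→Harbor site (35 hours), Lima crew→South site (18 hours), Hotel crew→East site (9 hours), Bravo crew→Central site (16 hours) — total 35+18+9+16 = 78 hours.
Column-greedy (each site in turn goes to its cheapest remaining crew) gives 104 hours, worse by 26.
Next-best assignment: Golf crew→East site, Lima crew→South site, Hotel crew→Harbor site, Bravo crew→Central site = 83 hours.
No other one-to-one assignment undercuts 78 hours.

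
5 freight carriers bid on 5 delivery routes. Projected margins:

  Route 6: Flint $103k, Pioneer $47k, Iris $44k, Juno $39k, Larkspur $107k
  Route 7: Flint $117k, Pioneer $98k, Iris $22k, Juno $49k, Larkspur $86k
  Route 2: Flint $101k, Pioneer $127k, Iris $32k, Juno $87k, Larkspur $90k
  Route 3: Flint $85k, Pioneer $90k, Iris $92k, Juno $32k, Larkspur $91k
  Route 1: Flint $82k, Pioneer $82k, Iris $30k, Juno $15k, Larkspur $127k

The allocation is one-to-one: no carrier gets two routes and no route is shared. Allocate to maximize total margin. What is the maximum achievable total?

Max total: $507k

Treat this as an assignment problem: match each carrier to one route.
Optimal: Flint→Route 6 ($103k), Pioneer→Route 7 ($98k), Iris→Route 3 ($92k), Juno→Route 2 ($87k), Larkspur→Route 1 ($127k) — total 103+98+92+87+127 = $507k.
Swapping Iris↔Juno (Iris→Route 2 $32k, Juno→Route 3 $32k) loses 115.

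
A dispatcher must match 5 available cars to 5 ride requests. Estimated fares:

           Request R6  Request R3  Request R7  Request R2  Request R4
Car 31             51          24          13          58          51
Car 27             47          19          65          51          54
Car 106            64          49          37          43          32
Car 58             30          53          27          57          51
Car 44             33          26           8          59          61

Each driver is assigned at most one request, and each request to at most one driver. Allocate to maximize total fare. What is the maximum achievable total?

Max total: $301

Optimal: Car 31→Request R2 ($58), Car 27→Request R7 ($65), Car 106→Request R6 ($64), Car 58→Request R3 ($53), Car 44→Request R4 ($61) — total 58+65+64+53+61 = $301.
Column-greedy (each request in turn goes to its best remaining driver) gives $292, worse by 9.
Swapping Car 106↔Car 27 (Car 106→Request R7 $37, Car 27→Request R6 $47) loses 45.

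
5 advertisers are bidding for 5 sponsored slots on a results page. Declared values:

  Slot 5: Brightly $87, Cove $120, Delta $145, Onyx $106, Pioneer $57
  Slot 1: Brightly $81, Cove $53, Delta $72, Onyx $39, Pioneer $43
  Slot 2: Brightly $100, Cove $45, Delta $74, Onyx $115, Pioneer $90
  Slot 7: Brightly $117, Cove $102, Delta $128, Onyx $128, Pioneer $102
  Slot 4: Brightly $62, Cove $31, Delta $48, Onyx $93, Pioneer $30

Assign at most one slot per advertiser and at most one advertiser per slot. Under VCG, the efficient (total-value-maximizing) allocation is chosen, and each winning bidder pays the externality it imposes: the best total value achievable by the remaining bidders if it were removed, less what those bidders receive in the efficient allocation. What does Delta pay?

Delta pays $36.

Efficient allocation: Brightly→Slot 1 ($81), Cove→Slot 5 ($120), Delta→Slot 7 ($128), Onyx→Slot 4 ($93), Pioneer→Slot 2 ($90); total welfare W = $512.
Delta receives Slot 7 at value $128, so the others get W − 128 = $384.
Without Delta: best allocation of the remaining 4 bidders over all 5 slots is Brightly→Slot 7 ($117), Cove→Slot 5 ($120), Onyx→Slot 4 ($93), Pioneer→Slot 2 ($90), total $420.
VCG payment = (others' best without Delta) − (others' welfare with Delta) = 420 − 384 = $36.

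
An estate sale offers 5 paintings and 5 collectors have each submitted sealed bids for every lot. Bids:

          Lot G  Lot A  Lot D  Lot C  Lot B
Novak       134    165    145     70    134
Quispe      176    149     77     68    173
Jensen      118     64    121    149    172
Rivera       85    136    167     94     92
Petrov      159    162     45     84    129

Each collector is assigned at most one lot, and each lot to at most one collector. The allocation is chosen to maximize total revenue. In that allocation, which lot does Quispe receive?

Quispe receives Lot B.

Optimal: Novak→Lot A ($165), Quispe→Lot B ($173), Jensen→Lot C ($149), Rivera→Lot D ($167), Petrov→Lot G ($159) — total 165+173+149+167+159 = $813.
Column-greedy (each lot in turn goes to its best remaining collector) gives $786, worse by 27.
Swapping Quispe↔Rivera (Quispe→Lot D $77, Rivera→Lot B $92) loses 171.
Quispe's own top lot is Lot G ($176), but forcing Quispe→Lot G and reassigning the rest optimally gives only $788 — worse by 25.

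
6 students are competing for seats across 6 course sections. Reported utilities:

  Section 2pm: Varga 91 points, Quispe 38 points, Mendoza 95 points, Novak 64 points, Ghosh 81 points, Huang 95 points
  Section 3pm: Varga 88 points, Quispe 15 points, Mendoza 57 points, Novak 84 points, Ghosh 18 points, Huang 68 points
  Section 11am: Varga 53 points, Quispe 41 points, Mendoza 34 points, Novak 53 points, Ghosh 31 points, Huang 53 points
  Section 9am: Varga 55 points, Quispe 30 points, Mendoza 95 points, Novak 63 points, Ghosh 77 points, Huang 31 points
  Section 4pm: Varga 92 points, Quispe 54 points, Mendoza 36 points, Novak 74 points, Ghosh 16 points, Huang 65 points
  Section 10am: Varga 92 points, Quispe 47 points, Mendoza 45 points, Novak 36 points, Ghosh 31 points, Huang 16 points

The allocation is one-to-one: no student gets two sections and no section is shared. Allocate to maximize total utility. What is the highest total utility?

This is a one-to-one assignment (maximum-weight bipartite matching).
Optimal: Varga→Section 10am (92 points), Quispe→Section 4pm (54 points), Mendoza→Section 9am (95 points), Novak→Section 3pm (84 points), Ghosh→Section 2pm (81 points), Huang→Section 11am (53 points) — total 92+54+95+84+81+53 = 459 points.
Next-best assignment: Varga→Section 10am, Quispe→Section 11am, Mendoza→Section 9am, Novak→Section 3pm, Ghosh→Section 2pm, Huang→Section 4pm = 458 points.
Checked against all permutations: 459 points is optimal.

Max total: 459 points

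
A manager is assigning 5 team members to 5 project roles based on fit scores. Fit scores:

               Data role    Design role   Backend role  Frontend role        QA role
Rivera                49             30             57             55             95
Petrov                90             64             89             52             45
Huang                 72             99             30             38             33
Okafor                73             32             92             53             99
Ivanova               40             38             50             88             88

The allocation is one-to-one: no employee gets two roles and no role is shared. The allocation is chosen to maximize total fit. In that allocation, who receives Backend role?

Okafor receives Backend role.

This is the linear assignment problem.
Optimal: Rivera→QA role (95 pts), Petrov→Data role (90 pts), Huang→Design role (99 pts), Okafor→Backend role (92 pts), Ivanova→Frontend role (88 pts) — total 95+90+99+92+88 = 464 pts.
Max-entry greedy (repeatedly take the single best remaining cell) gives 433 pts, worse by 31.
Okafor's own top role is QA role (99 pts), but forcing Okafor→QA role and reassigning the rest optimally gives only 433 pts — worse by 31.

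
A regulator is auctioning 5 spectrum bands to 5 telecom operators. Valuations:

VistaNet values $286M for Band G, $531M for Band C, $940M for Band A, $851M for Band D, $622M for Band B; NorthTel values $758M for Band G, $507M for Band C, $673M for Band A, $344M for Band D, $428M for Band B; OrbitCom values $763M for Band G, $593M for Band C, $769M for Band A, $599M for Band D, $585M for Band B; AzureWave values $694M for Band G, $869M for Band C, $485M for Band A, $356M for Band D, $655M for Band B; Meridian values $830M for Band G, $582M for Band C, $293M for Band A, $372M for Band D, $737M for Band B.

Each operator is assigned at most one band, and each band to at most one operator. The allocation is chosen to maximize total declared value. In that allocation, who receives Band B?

Optimal: VistaNet→Band D ($851M), NorthTel→Band G ($758M), OrbitCom→Band A ($769M), AzureWave→Band C ($869M), Meridian→Band B ($737M) — total 851+758+769+869+737 = $3984M.
Row-greedy (each operator in turn takes its best remaining band) gives $3903M, worse by 81.
Meridian's own top band is Band G ($830M), but forcing Meridian→Band G and reassigning the rest optimally gives only $3808M — worse by 176.

Meridian receives Band B.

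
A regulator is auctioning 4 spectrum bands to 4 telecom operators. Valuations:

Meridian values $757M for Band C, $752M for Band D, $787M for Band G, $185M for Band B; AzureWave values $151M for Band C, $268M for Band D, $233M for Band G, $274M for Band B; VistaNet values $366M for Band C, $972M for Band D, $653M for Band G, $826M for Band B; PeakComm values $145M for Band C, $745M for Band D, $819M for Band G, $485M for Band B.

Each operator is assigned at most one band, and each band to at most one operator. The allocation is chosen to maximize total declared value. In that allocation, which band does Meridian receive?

Meridian receives Band C.

Optimal: Meridian→Band C ($757M), AzureWave→Band B ($274M), VistaNet→Band D ($972M), PeakComm→Band G ($819M) — total 757+274+972+819 = $2822M.
Row-greedy (each operator in turn takes its best remaining band) gives $2178M, worse by 644.
Swapping AzureWave↔PeakComm (AzureWave→Band G $233M, PeakComm→Band B $485M) loses 375.
Meridian's own top band is Band G ($787M), but forcing Meridian→Band G and reassigning the rest optimally gives only $2509M — worse by 313.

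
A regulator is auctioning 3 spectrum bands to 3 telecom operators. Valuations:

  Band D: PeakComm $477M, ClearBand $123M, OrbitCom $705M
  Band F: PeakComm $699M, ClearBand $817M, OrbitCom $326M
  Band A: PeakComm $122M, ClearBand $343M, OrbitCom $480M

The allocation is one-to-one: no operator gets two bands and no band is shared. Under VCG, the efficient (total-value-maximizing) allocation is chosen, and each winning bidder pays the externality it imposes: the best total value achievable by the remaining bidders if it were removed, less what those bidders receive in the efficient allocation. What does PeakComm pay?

PeakComm pays $225M.

Efficient allocation: PeakComm→Band D ($477M), ClearBand→Band F ($817M), OrbitCom→Band A ($480M); total welfare W = $1774M.
PeakComm receives Band D at value $477M, so the others get W − 477 = $1297M.
Without PeakComm: best allocation of the remaining 2 bidders over all 3 bands is ClearBand→Band F ($817M), OrbitCom→Band D ($705M), total $1522M.
VCG payment = (others' best without PeakComm) − (others' welfare with PeakComm) = 1522 − 1297 = $225M.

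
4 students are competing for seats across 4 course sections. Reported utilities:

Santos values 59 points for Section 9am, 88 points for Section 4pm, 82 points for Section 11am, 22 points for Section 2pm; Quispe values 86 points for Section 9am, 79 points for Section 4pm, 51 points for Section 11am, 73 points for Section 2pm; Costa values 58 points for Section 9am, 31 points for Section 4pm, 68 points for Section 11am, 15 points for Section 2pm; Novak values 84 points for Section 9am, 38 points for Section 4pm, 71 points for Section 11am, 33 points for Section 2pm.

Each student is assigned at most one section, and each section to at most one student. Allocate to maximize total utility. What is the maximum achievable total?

This is a one-to-one assignment (maximum-weight bipartite matching).
Optimal: Santos→Section 4pm (88 points), Quispe→Section 2pm (73 points), Costa→Section 11am (68 points), Novak→Section 9am (84 points) — total 88+73+68+84 = 313 points.
Next-best assignment: Santos→Section 4pm, Quispe→Section 2pm, Costa→Section 9am, Novak→Section 11am = 290 points.
Swapping Costa↔Novak (Costa→Section 9am 58 points, Novak→Section 11am 71 points) loses 23.

Max total: 313 points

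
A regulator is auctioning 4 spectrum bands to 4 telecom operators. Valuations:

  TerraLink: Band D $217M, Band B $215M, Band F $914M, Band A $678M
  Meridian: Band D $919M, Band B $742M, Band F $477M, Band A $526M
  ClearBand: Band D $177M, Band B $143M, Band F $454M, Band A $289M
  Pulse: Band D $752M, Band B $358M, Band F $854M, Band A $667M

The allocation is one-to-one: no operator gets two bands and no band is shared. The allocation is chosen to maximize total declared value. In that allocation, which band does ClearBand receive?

ClearBand receives Band A.

This is a one-to-one assignment (maximum-weight bipartite matching).
Optimal: TerraLink→Band F ($914M), Meridian→Band B ($742M), ClearBand→Band A ($289M), Pulse→Band D ($752M) — total 914+742+289+752 = $2697M.
Row-greedy (each operator in turn takes its best remaining band) gives $2480M, worse by 217.
Next-best assignment: TerraLink→Band F, Meridian→Band D, ClearBand→Band B, Pulse→Band A = $2643M.
Checked against all permutations: $2697M is optimal.
ClearBand's own top band is Band F ($454M), but forcing ClearBand→Band F and reassigning the rest optimally gives only $2626M — worse by 71.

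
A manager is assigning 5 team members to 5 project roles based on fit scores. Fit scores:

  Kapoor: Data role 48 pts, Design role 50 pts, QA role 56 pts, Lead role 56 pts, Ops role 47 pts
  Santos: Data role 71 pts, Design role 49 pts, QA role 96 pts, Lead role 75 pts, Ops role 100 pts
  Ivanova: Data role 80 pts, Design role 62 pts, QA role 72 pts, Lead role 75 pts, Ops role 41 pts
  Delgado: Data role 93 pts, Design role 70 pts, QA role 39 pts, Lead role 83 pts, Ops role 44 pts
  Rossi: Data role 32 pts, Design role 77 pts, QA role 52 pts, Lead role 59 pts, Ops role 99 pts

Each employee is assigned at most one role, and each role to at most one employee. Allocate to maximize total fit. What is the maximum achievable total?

Optimal: Kapoor→Design role (50 pts), Santos→QA role (96 pts), Ivanova→Lead role (75 pts), Delgado→Data role (93 pts), Rossi→Ops role (99 pts) — total 50+96+75+93+99 = 413 pts.
Max-entry greedy (repeatedly take the single best remaining cell) gives 401 pts, worse by 12.
Next-best assignment: Kapoor→Design role, Santos→QA role, Ivanova→Data role, Delgado→Lead role, Rossi→Ops role = 408 pts.
No other one-to-one assignment exceeds 413 pts.

Max total: 413 pts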